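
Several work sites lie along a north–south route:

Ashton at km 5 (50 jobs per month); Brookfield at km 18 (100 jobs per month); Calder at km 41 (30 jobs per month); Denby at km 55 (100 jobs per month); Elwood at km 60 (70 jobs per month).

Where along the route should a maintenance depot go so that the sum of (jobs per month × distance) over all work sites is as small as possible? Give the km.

x = 41

For a sum of weighted absolute distances on a line, the optimum is the weighted median (not the mean). Total weight W = 350; half-weight = 175.
Sort by position and accumulate weight:
  km 5 (Ashton, w=50) → cum 50
  km 18 (Brookfield, w=100) → cum 150
  km 41 (Calder, w=30) → cum 180  ≥ 175 → median here
  km 55 (Denby, w=100) → cum 280
  km 60 (Elwood, w=70) → cum 350
Optimal location: km 41.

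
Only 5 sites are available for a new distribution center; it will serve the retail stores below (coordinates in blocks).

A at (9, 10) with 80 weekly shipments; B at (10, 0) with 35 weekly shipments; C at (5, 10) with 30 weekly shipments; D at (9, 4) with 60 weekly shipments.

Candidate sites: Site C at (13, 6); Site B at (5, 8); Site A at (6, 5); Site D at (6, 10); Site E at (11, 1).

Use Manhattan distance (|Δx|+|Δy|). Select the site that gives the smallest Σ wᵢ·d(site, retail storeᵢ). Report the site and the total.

Total weighted distance at each candidate:
  Site C (13, 6): total = 1675
  Site B (5, 8): total = 1475
  Site A (6, 5): total = 1375
  Site D (6, 10): total = 1300
  Site E (11, 1): total = 1700
Minimum is at Site D with total 1300 blocks.

Site D, total 1300 blocks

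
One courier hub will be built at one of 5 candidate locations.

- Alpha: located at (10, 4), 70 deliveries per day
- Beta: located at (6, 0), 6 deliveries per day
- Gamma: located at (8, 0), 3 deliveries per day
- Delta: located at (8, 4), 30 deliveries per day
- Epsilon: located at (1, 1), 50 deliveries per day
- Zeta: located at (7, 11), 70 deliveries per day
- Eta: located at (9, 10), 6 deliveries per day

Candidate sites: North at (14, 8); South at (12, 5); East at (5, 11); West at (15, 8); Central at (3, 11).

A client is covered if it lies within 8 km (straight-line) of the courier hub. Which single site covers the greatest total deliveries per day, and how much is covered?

Coverage radius r = 8 km; a point is covered iff (Δx)²+(Δy)² ≤ 8² = 64.
  North (14, 8): covers {Alpha, Delta, Zeta, Eta} → 176
  South (12, 5): covers {Alpha, Beta, Gamma, Delta, Zeta, Eta} → 185
  East (5, 11): covers {Delta, Zeta, Eta} → 106
  West (15, 8): covers {Alpha, Eta} → 76
  Central (3, 11): covers {Zeta, Eta} → 76
Maximum coverage at South: 185 deliveries per day.

South, covering 185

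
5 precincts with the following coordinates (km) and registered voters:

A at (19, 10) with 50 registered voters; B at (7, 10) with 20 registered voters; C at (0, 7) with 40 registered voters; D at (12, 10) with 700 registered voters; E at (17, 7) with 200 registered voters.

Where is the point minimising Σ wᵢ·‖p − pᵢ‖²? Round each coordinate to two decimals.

The minimiser of Σwᵢ‖p−pᵢ‖² is the weighted centroid p* = (Σwᵢpᵢ)/(Σwᵢ).
Σwᵢ = 1010.
Σwᵢxᵢ = 50·19 + 20·7 + 40·0 + 700·12 + 200·17 = 12890.
Σwᵢyᵢ = 50·10 + 20·10 + 40·7 + 700·10 + 200·7 = 9380.
x* = 12890/1010 = 12.76, y* = 9380/1010 = 9.29.

(12.76, 9.29)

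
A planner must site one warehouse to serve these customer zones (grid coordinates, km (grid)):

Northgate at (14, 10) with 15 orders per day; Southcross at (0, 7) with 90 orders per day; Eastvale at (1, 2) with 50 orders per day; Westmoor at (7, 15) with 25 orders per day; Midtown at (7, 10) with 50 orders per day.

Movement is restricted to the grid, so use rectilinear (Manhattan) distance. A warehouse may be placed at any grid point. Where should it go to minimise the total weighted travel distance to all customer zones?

(1, 7)

Manhattan distance separates: Σwᵢ(|x−xᵢ|+|y−yᵢ|) = Σwᵢ|x−xᵢ| + Σwᵢ|y−yᵢ|, so x and y are optimised independently as 1-D weighted medians.
Total weight W = 230; half = 115.
x-coordinate, sorted with cumulative weight:
  x=0 (Southcross, w=90) cum 90
  x=1 (Eastvale, w=50) cum 140  ← median
  x=7 (Westmoor, w=25) cum 165
  x=7 (Midtown, w=50) cum 215
  x=14 (Northgate, w=15) cum 230
⇒ x* = 1
y-coordinate, sorted with cumulative weight:
  y=2 (Eastvale, w=50) cum 50
  y=7 (Southcross, w=90) cum 140  ← median
  y=10 (Northgate, w=15) cum 155
  y=10 (Midtown, w=50) cum 205
  y=15 (Westmoor, w=25) cum 230
⇒ y* = 7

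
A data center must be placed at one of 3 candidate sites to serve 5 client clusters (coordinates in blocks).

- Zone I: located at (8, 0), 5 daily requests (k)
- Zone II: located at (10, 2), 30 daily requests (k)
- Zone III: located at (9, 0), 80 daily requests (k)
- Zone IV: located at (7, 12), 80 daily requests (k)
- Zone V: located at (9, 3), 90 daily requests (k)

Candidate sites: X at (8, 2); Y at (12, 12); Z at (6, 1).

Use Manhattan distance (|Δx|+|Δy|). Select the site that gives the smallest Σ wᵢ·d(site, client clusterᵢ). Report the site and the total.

X, total 1370 blocks

Total weighted distance at each candidate:
  X (8, 2): total = 1370
  Y (12, 12): total = 3120
  Z (6, 1): total = 1895
Minimum is at X with total 1370 blocks.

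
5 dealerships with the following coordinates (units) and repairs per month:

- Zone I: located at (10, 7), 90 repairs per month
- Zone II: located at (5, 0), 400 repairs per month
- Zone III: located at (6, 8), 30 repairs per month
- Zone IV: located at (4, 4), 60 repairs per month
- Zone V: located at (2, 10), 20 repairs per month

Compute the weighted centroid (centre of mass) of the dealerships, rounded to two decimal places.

The minimiser of Σwᵢ‖p−pᵢ‖² is the weighted centroid p* = (Σwᵢpᵢ)/(Σwᵢ).
Σwᵢ = 600.
Σwᵢxᵢ = 90·10 + 400·5 + 30·6 + 60·4 + 20·2 = 3360.
Σwᵢyᵢ = 90·7 + 400·0 + 30·8 + 60·4 + 20·10 = 1310.
x* = 3360/600 = 5.60, y* = 1310/600 = 2.18.

(5.60, 2.18)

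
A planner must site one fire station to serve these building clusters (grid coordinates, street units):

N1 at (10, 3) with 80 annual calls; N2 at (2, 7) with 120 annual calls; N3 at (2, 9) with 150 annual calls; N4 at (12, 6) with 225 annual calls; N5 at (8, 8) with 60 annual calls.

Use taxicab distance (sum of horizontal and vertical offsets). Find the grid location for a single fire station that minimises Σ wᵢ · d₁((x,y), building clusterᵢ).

Manhattan distance separates: Σwᵢ(|x−xᵢ|+|y−yᵢ|) = Σwᵢ|x−xᵢ| + Σwᵢ|y−yᵢ|, so x and y are optimised independently as 1-D weighted medians.
Total weight W = 635; half = 317.5.
x-coordinate, sorted with cumulative weight:
  x=2 (N2, w=120) cum 120
  x=2 (N3, w=150) cum 270
  x=8 (N5, w=60) cum 330  ← median
  x=10 (N1, w=80) cum 410
  x=12 (N4, w=225) cum 635
⇒ x* = 8
y-coordinate, sorted with cumulative weight:
  y=3 (N1, w=80) cum 80
  y=6 (N4, w=225) cum 305
  y=7 (N2, w=120) cum 425  ← median
  y=8 (N5, w=60) cum 485
  y=9 (N3, w=150) cum 635
⇒ y* = 7

(8, 7)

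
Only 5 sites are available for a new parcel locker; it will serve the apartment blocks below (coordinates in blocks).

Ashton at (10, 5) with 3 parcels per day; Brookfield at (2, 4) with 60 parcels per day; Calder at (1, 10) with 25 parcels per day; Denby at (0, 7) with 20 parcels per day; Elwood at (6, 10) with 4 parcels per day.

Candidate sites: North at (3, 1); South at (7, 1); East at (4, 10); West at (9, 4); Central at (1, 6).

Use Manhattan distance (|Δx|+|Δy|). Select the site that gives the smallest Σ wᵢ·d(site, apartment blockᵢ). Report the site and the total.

Central, total 386 blocks

Total weighted distance at each candidate:
  North (3, 1): total = 776
  South (7, 1): total = 1176
  East (4, 10): total = 736
  West (9, 4): total = 1052
  Central (1, 6): total = 386
Minimum is at Central with total 386 blocks.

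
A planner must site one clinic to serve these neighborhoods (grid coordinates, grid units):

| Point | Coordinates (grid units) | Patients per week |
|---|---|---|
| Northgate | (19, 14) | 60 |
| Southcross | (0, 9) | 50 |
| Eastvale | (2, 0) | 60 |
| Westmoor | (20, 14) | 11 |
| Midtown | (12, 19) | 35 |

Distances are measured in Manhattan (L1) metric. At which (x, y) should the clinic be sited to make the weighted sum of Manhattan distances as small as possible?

(2, 9)

Manhattan distance separates: Σwᵢ(|x−xᵢ|+|y−yᵢ|) = Σwᵢ|x−xᵢ| + Σwᵢ|y−yᵢ|, so x and y are optimised independently as 1-D weighted medians.
Total weight W = 216; half = 108.
x-coordinate, sorted with cumulative weight:
  x=0 (Southcross, w=50) cum 50
  x=2 (Eastvale, w=60) cum 110  ← median
  x=12 (Midtown, w=35) cum 145
  x=19 (Northgate, w=60) cum 205
  x=20 (Westmoor, w=11) cum 216
⇒ x* = 2
y-coordinate, sorted with cumulative weight:
  y=0 (Eastvale, w=60) cum 60
  y=9 (Southcross, w=50) cum 110  ← median
  y=14 (Northgate, w=60) cum 170
  y=14 (Westmoor, w=11) cum 181
  y=19 (Midtown, w=35) cum 216
⇒ y* = 9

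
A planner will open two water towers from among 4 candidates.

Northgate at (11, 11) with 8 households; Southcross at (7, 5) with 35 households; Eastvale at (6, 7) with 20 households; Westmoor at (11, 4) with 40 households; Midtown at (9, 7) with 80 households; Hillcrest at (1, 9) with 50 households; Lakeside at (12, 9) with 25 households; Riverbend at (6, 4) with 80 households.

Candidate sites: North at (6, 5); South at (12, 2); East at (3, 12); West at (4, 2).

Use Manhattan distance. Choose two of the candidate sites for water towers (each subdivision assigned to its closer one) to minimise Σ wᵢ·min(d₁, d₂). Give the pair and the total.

Evaluate every pair (each demand assigned to the nearer of the two):
  {North, East}: total = 1367
  {North, South}: total = 1380
  {North, West}: total = 1583
  {South, West}: total = 2185
  {South, East}: total = 2337
  {East, West}: total = 2452
Best pair: {North, East} with total 1367.

{North, East}, total 1367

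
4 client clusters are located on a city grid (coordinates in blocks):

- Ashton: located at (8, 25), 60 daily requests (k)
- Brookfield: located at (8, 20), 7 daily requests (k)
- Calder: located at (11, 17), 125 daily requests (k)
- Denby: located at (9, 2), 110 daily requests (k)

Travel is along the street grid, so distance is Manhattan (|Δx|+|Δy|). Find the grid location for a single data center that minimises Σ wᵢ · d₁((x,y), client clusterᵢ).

Manhattan distance separates: Σwᵢ(|x−xᵢ|+|y−yᵢ|) = Σwᵢ|x−xᵢ| + Σwᵢ|y−yᵢ|, so x and y are optimised independently as 1-D weighted medians.
Total weight W = 302; half = 151.
x-coordinate, sorted with cumulative weight:
  x=8 (Ashton, w=60) cum 60
  x=8 (Brookfield, w=7) cum 67
  x=9 (Denby, w=110) cum 177  ← median
  x=11 (Calder, w=125) cum 302
⇒ x* = 9
y-coordinate, sorted with cumulative weight:
  y=2 (Denby, w=110) cum 110
  y=17 (Calder, w=125) cum 235  ← median
  y=20 (Brookfield, w=7) cum 242
  y=25 (Ashton, w=60) cum 302
⇒ y* = 17

(9, 17)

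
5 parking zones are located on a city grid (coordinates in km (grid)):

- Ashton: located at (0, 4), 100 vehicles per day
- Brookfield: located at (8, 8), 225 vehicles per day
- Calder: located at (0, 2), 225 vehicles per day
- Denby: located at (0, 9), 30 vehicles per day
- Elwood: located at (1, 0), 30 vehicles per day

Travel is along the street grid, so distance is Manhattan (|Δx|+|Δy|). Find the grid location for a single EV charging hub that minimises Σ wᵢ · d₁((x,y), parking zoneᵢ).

Manhattan distance separates: Σwᵢ(|x−xᵢ|+|y−yᵢ|) = Σwᵢ|x−xᵢ| + Σwᵢ|y−yᵢ|, so x and y are optimised independently as 1-D weighted medians.
Total weight W = 610; half = 305.
x-coordinate, sorted with cumulative weight:
  x=0 (Ashton, w=100) cum 100
  x=0 (Calder, w=225) cum 325  ← median
  x=0 (Denby, w=30) cum 355
  x=1 (Elwood, w=30) cum 385
  x=8 (Brookfield, w=225) cum 610
⇒ x* = 0
y-coordinate, sorted with cumulative weight:
  y=0 (Elwood, w=30) cum 30
  y=2 (Calder, w=225) cum 255
  y=4 (Ashton, w=100) cum 355  ← median
  y=8 (Brookfield, w=225) cum 580
  y=9 (Denby, w=30) cum 610
⇒ y* = 4

(0, 4)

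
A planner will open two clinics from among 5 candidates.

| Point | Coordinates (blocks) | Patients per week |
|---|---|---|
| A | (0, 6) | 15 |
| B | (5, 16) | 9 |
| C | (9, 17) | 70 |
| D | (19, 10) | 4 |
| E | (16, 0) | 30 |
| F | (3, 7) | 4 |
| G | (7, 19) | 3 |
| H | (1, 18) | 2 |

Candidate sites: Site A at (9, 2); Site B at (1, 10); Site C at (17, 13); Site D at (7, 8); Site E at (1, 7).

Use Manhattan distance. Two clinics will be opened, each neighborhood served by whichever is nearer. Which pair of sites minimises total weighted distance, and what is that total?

Evaluate every pair (each demand assigned to the nearer of the two):
  {Site A, Site D}: total = 1406
  {Site C, Site E}: total = 1505
  {Site D, Site E}: total = 1519
  {Site C, Site D}: total = 1520
  {Site B, Site C}: total = 1526
  {Site B, Site D}: total = 1570
  {Site A, Site C}: total = 1594
  {Site A, Site E}: total = 1623
  {Site A, Site B}: total = 1638
  {Site B, Site E}: total = 1971
Best pair: {Site A, Site D} with total 1406.

{Site A, Site D}, total 1406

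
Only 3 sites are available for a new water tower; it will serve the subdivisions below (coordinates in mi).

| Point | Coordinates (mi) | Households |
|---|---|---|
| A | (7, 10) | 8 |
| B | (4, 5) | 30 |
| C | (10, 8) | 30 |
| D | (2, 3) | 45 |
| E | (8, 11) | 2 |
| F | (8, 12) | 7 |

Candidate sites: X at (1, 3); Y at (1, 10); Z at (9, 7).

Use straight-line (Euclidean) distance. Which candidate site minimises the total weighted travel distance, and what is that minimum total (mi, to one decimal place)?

Total weighted distance at each candidate:
  X (1, 3): total = 636.9
  Y (1, 10): total = 882.8
  Z (9, 7): total = 639.6
Minimum is at X with total 636.9 mi.

X, total 636.9 mi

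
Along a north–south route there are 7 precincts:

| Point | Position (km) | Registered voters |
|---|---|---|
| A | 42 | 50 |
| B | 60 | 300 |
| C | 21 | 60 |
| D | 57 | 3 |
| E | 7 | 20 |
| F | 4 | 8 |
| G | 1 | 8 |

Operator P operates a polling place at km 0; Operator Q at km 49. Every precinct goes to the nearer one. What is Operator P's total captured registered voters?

The indifferent point is the midpoint (0+49)/2 = 24.5; precincts left of it (closer to Operator P at 0) go to Operator P, those right go to Operator Q.
  G at 1 (w=8) → Operator P
  F at 4 (w=8) → Operator P
  E at 7 (w=20) → Operator P
  C at 21 (w=60) → Operator P
  A at 42 (w=50) → Operator Q
  D at 57 (w=3) → Operator Q
  B at 60 (w=300) → Operator Q
Operator P captures 96; Operator Q captures 353.

96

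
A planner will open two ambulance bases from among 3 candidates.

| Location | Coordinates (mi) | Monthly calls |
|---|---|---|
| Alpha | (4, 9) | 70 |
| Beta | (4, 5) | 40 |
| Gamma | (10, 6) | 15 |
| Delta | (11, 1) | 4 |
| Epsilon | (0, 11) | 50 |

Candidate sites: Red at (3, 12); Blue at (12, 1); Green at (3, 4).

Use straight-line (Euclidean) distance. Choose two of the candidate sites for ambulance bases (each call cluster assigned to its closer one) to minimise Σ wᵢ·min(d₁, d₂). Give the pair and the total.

Evaluate every pair (each demand assigned to the nearer of the two):
  {Red, Green}: total = 579.4
  {Red, Blue}: total = 747.1
  {Blue, Green}: total = 879.1
Best pair: {Red, Green} with total 579.4.

{Red, Green}, total 579.4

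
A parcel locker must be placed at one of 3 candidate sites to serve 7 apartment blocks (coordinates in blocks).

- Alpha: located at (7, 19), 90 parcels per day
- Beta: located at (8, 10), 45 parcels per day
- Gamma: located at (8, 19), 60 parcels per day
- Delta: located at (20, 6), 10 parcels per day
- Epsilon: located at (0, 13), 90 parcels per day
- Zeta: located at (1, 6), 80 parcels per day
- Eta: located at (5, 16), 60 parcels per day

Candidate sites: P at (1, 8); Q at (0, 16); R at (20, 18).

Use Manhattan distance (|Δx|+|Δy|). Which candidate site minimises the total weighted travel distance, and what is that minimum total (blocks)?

Total weighted distance at each candidate:
  P (1, 8): total = 4645
  Q (0, 16): total = 3940
  R (20, 18): total = 8810
Minimum is at Q with total 3940 blocks.

Q, total 3940 blocks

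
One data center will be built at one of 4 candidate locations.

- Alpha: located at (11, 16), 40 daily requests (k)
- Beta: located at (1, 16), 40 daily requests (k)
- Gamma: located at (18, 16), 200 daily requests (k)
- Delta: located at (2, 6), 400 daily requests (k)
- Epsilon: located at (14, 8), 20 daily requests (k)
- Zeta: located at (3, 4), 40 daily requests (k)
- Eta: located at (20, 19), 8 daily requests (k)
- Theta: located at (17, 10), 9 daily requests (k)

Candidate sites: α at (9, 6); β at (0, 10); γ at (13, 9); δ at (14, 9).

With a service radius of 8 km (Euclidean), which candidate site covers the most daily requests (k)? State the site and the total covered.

Coverage radius r = 8 km; a point is covered iff (Δx)²+(Δy)² ≤ 8² = 64.
  α (9, 6): covers {Delta, Epsilon, Zeta} → 460
  β (0, 10): covers {Beta, Delta, Zeta} → 480
  γ (13, 9): covers {Alpha, Epsilon, Theta} → 69
  δ (14, 9): covers {Alpha, Epsilon, Theta} → 69
Maximum coverage at β: 480 daily requests (k).

β, covering 480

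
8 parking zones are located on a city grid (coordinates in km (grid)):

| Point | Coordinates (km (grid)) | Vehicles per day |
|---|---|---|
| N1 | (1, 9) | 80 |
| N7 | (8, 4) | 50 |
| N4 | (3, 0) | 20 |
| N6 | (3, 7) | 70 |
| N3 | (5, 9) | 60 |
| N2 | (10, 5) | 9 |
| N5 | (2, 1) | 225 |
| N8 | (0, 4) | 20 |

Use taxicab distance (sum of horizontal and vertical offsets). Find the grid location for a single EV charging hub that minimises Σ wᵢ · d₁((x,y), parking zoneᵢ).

Manhattan distance separates: Σwᵢ(|x−xᵢ|+|y−yᵢ|) = Σwᵢ|x−xᵢ| + Σwᵢ|y−yᵢ|, so x and y are optimised independently as 1-D weighted medians.
Total weight W = 534; half = 267.
x-coordinate, sorted with cumulative weight:
  x=0 (N8, w=20) cum 20
  x=1 (N1, w=80) cum 100
  x=2 (N5, w=225) cum 325  ← median
  x=3 (N4, w=20) cum 345
  x=3 (N6, w=70) cum 415
  x=5 (N3, w=60) cum 475
  x=8 (N7, w=50) cum 525
  x=10 (N2, w=9) cum 534
⇒ x* = 2
y-coordinate, sorted with cumulative weight:
  y=0 (N4, w=20) cum 20
  y=1 (N5, w=225) cum 245
  y=4 (N7, w=50) cum 295  ← median
  y=4 (N8, w=20) cum 315
  y=5 (N2, w=9) cum 324
  y=7 (N6, w=70) cum 394
  y=9 (N1, w=80) cum 474
  y=9 (N3, w=60) cum 534
⇒ y* = 4

(2, 4)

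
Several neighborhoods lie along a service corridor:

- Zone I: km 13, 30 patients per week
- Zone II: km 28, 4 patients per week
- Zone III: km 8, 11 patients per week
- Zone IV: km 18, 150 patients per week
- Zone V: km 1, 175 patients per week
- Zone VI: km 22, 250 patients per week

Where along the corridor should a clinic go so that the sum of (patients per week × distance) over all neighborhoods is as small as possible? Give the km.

x = 18

For a sum of weighted absolute distances on a line, the optimum is the weighted median (not the mean). Total weight W = 620; half-weight = 310.
Sort by position and accumulate weight:
  km 1 (Zone V, w=175) → cum 175
  km 8 (Zone III, w=11) → cum 186
  km 13 (Zone I, w=30) → cum 216
  km 18 (Zone IV, w=150) → cum 366  ≥ 310 → median here
  km 22 (Zone VI, w=250) → cum 616
  km 28 (Zone II, w=4) → cum 620
Optimal location: km 18.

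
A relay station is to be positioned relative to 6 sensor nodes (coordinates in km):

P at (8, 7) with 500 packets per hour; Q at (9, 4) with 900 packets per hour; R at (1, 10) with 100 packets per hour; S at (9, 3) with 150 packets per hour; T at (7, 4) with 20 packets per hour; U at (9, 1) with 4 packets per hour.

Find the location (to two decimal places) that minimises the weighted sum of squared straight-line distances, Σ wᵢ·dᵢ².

(8.20, 5.16)

The minimiser of Σwᵢ‖p−pᵢ‖² is the weighted centroid p* = (Σwᵢpᵢ)/(Σwᵢ).
Σwᵢ = 1674.
Σwᵢxᵢ = 500·8 + 900·9 + 100·1 + 150·9 + 20·7 + 4·9 = 13726.
Σwᵢyᵢ = 500·7 + 900·4 + 100·10 + 150·3 + 20·4 + 4·1 = 8634.
x* = 13726/1674 = 8.20, y* = 8634/1674 = 5.16.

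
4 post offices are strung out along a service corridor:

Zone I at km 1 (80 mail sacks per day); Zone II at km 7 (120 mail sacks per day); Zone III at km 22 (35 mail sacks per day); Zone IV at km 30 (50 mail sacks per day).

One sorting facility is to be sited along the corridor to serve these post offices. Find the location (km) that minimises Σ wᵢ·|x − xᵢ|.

x = 7

For a sum of weighted absolute distances on a line, the optimum is the weighted median (not the mean). Total weight W = 285; half-weight = 142.5.
Sort by position and accumulate weight:
  km 1 (Zone I, w=80) → cum 80
  km 7 (Zone II, w=120) → cum 200  ≥ 142.5 → median here
  km 22 (Zone III, w=35) → cum 235
  km 30 (Zone IV, w=50) → cum 285
Optimal location: km 7.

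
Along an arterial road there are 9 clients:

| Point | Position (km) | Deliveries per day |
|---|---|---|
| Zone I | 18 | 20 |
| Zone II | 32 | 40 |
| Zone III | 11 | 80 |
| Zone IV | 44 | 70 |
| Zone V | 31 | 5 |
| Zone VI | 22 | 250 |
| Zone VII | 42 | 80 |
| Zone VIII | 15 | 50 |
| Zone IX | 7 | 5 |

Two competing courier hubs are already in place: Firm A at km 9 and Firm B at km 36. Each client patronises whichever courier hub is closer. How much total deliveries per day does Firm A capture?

405

The indifferent point is the midpoint (9+36)/2 = 22.5; clients left of it (closer to Firm A at 9) go to Firm A, those right go to Firm B.
  Zone IX at 7 (w=5) → Firm A
  Zone III at 11 (w=80) → Firm A
  Zone VIII at 15 (w=50) → Firm A
  Zone I at 18 (w=20) → Firm A
  Zone VI at 22 (w=250) → Firm A
  Zone V at 31 (w=5) → Firm B
  Zone II at 32 (w=40) → Firm B
  Zone VII at 42 (w=80) → Firm B
  Zone IV at 44 (w=70) → Firm B
Firm A captures 405; Firm B captures 195.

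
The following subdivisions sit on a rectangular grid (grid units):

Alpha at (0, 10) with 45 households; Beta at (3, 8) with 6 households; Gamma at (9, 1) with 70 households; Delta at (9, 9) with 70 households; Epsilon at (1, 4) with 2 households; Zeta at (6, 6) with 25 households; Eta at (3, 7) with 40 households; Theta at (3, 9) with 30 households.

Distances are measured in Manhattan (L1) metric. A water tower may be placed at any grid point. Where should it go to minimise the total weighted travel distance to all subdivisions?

(6, 9)

Manhattan distance separates: Σwᵢ(|x−xᵢ|+|y−yᵢ|) = Σwᵢ|x−xᵢ| + Σwᵢ|y−yᵢ|, so x and y are optimised independently as 1-D weighted medians.
Total weight W = 288; half = 144.
x-coordinate, sorted with cumulative weight:
  x=0 (Alpha, w=45) cum 45
  x=1 (Epsilon, w=2) cum 47
  x=3 (Beta, w=6) cum 53
  x=3 (Eta, w=40) cum 93
  x=3 (Theta, w=30) cum 123
  x=6 (Zeta, w=25) cum 148  ← median
  x=9 (Gamma, w=70) cum 218
  x=9 (Delta, w=70) cum 288
⇒ x* = 6
y-coordinate, sorted with cumulative weight:
  y=1 (Gamma, w=70) cum 70
  y=4 (Epsilon, w=2) cum 72
  y=6 (Zeta, w=25) cum 97
  y=7 (Eta, w=40) cum 137
  y=8 (Beta, w=6) cum 143
  y=9 (Delta, w=70) cum 213  ← median
  y=9 (Theta, w=30) cum 243
  y=10 (Alpha, w=45) cum 288
⇒ y* = 9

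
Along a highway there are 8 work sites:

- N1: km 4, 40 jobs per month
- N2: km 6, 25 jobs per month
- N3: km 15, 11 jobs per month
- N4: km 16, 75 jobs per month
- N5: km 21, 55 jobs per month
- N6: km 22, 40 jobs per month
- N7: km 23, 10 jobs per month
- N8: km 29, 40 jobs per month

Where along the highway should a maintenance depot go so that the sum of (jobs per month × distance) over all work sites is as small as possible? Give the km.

For a sum of weighted absolute distances on a line, the optimum is the weighted median (not the mean). Total weight W = 296; half-weight = 148.
Sort by position and accumulate weight:
  km 4 (N1, w=40) → cum 40
  km 6 (N2, w=25) → cum 65
  km 15 (N3, w=11) → cum 76
  km 16 (N4, w=75) → cum 151  ≥ 148 → median here
  km 21 (N5, w=55) → cum 206
  km 22 (N6, w=40) → cum 246
  km 23 (N7, w=10) → cum 256
  km 29 (N8, w=40) → cum 296
Optimal location: km 16.

x = 16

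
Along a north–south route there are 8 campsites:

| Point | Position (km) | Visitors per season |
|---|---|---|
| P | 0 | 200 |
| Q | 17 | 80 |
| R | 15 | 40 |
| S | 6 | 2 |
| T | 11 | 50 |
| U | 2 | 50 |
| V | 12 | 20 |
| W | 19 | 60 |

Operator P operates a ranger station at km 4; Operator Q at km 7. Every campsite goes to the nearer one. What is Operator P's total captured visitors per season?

250

The indifferent point is the midpoint (4+7)/2 = 5.5; campsites left of it (closer to Operator P at 4) go to Operator P, those right go to Operator Q.
  P at 0 (w=200) → Operator P
  U at 2 (w=50) → Operator P
  S at 6 (w=2) → Operator Q
  T at 11 (w=50) → Operator Q
  V at 12 (w=20) → Operator Q
  R at 15 (w=40) → Operator Q
  Q at 17 (w=80) → Operator Q
  W at 19 (w=60) → Operator Q
Operator P captures 250; Operator Q captures 252.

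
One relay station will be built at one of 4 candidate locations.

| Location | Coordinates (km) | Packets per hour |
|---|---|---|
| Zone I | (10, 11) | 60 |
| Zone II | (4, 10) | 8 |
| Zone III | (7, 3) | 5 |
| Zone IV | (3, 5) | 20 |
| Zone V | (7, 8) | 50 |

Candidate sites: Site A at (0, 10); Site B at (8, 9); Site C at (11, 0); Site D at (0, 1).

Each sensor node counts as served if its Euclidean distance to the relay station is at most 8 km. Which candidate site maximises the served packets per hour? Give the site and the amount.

Coverage radius r = 8 km; a point is covered iff (Δx)²+(Δy)² ≤ 8² = 64.
  Site A (0, 10): covers {Zone II, Zone IV, Zone V} → 78
  Site B (8, 9): covers {Zone I, Zone II, Zone III, Zone IV, Zone V} → 143
  Site C (11, 0): covers {Zone III} → 5
  Site D (0, 1): covers {Zone III, Zone IV} → 25
Maximum coverage at Site B: 143 packets per hour.

Site B, covering 143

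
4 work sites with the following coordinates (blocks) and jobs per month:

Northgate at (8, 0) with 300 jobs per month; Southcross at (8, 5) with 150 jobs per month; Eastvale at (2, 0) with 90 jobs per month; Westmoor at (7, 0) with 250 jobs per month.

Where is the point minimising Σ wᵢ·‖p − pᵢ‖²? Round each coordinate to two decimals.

(7.00, 0.95)

The minimiser of Σwᵢ‖p−pᵢ‖² is the weighted centroid p* = (Σwᵢpᵢ)/(Σwᵢ).
Σwᵢ = 790.
Σwᵢxᵢ = 300·8 + 150·8 + 90·2 + 250·7 = 5530.
Σwᵢyᵢ = 300·0 + 150·5 + 90·0 + 250·0 = 750.
x* = 5530/790 = 7.00, y* = 750/790 = 0.95.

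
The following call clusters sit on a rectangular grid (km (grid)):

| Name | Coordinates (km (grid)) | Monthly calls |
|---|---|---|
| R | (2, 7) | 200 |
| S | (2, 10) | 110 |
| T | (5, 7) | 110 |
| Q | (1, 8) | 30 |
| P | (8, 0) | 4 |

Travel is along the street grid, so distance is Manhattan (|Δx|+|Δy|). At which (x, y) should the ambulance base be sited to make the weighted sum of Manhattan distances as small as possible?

(2, 7)

Manhattan distance separates: Σwᵢ(|x−xᵢ|+|y−yᵢ|) = Σwᵢ|x−xᵢ| + Σwᵢ|y−yᵢ|, so x and y are optimised independently as 1-D weighted medians.
Total weight W = 454; half = 227.
x-coordinate, sorted with cumulative weight:
  x=1 (Q, w=30) cum 30
  x=2 (R, w=200) cum 230  ← median
  x=2 (S, w=110) cum 340
  x=5 (T, w=110) cum 450
  x=8 (P, w=4) cum 454
⇒ x* = 2
y-coordinate, sorted with cumulative weight:
  y=0 (P, w=4) cum 4
  y=7 (R, w=200) cum 204
  y=7 (T, w=110) cum 314  ← median
  y=8 (Q, w=30) cum 344
  y=10 (S, w=110) cum 454
⇒ y* = 7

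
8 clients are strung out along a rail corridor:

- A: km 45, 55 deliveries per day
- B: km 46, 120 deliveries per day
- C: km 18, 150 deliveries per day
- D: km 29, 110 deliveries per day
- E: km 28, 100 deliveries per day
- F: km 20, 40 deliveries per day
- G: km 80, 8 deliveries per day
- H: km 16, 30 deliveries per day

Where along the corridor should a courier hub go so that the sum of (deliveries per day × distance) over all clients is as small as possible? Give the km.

For a sum of weighted absolute distances on a line, the optimum is the weighted median (not the mean). Total weight W = 613; half-weight = 306.5.
Sort by position and accumulate weight:
  km 16 (H, w=30) → cum 30
  km 18 (C, w=150) → cum 180
  km 20 (F, w=40) → cum 220
  km 28 (E, w=100) → cum 320  ≥ 306.5 → median here
  km 29 (D, w=110) → cum 430
  km 45 (A, w=55) → cum 485
  km 46 (B, w=120) → cum 605
  km 80 (G, w=8) → cum 613
Optimal location: km 28.

x = 28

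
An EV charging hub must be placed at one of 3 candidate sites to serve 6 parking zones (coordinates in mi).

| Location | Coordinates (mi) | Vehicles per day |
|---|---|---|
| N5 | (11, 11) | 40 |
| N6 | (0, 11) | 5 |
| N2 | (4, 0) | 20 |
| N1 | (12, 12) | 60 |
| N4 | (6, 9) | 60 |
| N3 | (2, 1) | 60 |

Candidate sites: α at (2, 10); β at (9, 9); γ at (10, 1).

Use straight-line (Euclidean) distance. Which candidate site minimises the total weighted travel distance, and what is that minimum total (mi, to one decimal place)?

Total weighted distance at each candidate:
  α (2, 10): total = 1976.6
  β (9, 9): total = 1437.5
  γ (10, 1): total = 2281.8
Minimum is at β with total 1437.5 mi.

β, total 1437.5 mi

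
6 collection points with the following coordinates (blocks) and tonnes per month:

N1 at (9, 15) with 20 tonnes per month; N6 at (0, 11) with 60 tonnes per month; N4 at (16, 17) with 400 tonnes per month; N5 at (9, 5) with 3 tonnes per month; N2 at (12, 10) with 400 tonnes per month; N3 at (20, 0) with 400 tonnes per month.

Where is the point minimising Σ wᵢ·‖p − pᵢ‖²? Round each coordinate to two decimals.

The minimiser of Σwᵢ‖p−pᵢ‖² is the weighted centroid p* = (Σwᵢpᵢ)/(Σwᵢ).
Σwᵢ = 1283.
Σwᵢxᵢ = 20·9 + 60·0 + 400·16 + 3·9 + 400·12 + 400·20 = 19407.
Σwᵢyᵢ = 20·15 + 60·11 + 400·17 + 3·5 + 400·10 + 400·0 = 11775.
x* = 19407/1283 = 15.13, y* = 11775/1283 = 9.18.

(15.13, 9.18)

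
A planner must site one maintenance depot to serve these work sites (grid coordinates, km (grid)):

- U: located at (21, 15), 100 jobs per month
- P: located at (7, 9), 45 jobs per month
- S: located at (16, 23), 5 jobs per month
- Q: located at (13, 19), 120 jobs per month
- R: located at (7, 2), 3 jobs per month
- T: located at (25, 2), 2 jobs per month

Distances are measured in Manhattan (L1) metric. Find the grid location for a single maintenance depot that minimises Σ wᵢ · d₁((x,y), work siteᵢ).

(13, 15)

Manhattan distance separates: Σwᵢ(|x−xᵢ|+|y−yᵢ|) = Σwᵢ|x−xᵢ| + Σwᵢ|y−yᵢ|, so x and y are optimised independently as 1-D weighted medians.
Total weight W = 275; half = 137.5.
x-coordinate, sorted with cumulative weight:
  x=7 (P, w=45) cum 45
  x=7 (R, w=3) cum 48
  x=13 (Q, w=120) cum 168  ← median
  x=16 (S, w=5) cum 173
  x=21 (U, w=100) cum 273
  x=25 (T, w=2) cum 275
⇒ x* = 13
y-coordinate, sorted with cumulative weight:
  y=2 (R, w=3) cum 3
  y=2 (T, w=2) cum 5
  y=9 (P, w=45) cum 50
  y=15 (U, w=100) cum 150  ← median
  y=19 (Q, w=120) cum 270
  y=23 (S, w=5) cum 275
⇒ y* = 15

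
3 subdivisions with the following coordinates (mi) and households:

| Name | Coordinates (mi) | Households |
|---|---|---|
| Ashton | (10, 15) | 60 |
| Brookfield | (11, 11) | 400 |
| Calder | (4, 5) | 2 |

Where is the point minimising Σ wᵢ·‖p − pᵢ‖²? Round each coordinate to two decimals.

The minimiser of Σwᵢ‖p−pᵢ‖² is the weighted centroid p* = (Σwᵢpᵢ)/(Σwᵢ).
Σwᵢ = 462.
Σwᵢxᵢ = 60·10 + 400·11 + 2·4 = 5008.
Σwᵢyᵢ = 60·15 + 400·11 + 2·5 = 5310.
x* = 5008/462 = 10.84, y* = 5310/462 = 11.49.

(10.84, 11.49)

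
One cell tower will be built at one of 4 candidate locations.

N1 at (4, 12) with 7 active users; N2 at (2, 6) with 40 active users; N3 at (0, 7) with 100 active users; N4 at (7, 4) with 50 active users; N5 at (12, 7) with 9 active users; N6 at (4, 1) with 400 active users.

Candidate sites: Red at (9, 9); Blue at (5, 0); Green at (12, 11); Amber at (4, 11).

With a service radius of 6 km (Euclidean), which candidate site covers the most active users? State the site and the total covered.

Blue, covering 450

Coverage radius r = 6 km; a point is covered iff (Δx)²+(Δy)² ≤ 6² = 36.
  Red (9, 9): covers {N1, N4, N5} → 66
  Blue (5, 0): covers {N4, N6} → 450
  Green (12, 11): covers {N5} → 9
  Amber (4, 11): covers {N1, N2, N3} → 147
Maximum coverage at Blue: 450 active users.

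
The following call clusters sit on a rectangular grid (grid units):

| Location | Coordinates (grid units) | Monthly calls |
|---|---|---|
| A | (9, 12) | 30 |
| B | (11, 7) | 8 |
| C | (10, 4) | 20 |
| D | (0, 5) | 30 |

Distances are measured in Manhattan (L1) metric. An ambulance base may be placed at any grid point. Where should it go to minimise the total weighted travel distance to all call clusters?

(9, 5)

Manhattan distance separates: Σwᵢ(|x−xᵢ|+|y−yᵢ|) = Σwᵢ|x−xᵢ| + Σwᵢ|y−yᵢ|, so x and y are optimised independently as 1-D weighted medians.
Total weight W = 88; half = 44.
x-coordinate, sorted with cumulative weight:
  x=0 (D, w=30) cum 30
  x=9 (A, w=30) cum 60  ← median
  x=10 (C, w=20) cum 80
  x=11 (B, w=8) cum 88
⇒ x* = 9
y-coordinate, sorted with cumulative weight:
  y=4 (C, w=20) cum 20
  y=5 (D, w=30) cum 50  ← median
  y=7 (B, w=8) cum 58
  y=12 (A, w=30) cum 88
⇒ y* = 5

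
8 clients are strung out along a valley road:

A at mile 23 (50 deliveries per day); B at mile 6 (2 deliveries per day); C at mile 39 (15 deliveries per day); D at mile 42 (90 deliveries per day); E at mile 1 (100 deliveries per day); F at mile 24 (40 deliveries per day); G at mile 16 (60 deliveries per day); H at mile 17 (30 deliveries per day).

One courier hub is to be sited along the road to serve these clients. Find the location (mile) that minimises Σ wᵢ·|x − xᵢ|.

x = 23

For a sum of weighted absolute distances on a line, the optimum is the weighted median (not the mean). Total weight W = 387; half-weight = 193.5.
Sort by position and accumulate weight:
  mile 1 (E, w=100) → cum 100
  mile 6 (B, w=2) → cum 102
  mile 16 (G, w=60) → cum 162
  mile 17 (H, w=30) → cum 192
  mile 23 (A, w=50) → cum 242  ≥ 193.5 → median here
  mile 24 (F, w=40) → cum 282
  mile 39 (C, w=15) → cum 297
  mile 42 (D, w=90) → cum 387
Optimal location: mile 23.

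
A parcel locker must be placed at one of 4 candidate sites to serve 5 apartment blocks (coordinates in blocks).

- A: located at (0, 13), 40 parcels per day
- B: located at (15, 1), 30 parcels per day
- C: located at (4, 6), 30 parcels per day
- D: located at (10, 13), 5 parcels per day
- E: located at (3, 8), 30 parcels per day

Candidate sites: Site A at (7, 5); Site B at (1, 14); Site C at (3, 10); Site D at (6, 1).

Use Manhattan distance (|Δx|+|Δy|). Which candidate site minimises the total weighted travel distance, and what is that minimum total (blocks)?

Total weighted distance at each candidate:
  Site A (7, 5): total = 1345
  Site B (1, 14): total = 1510
  Site C (3, 10): total = 1130
  Site D (6, 1): total = 1580
Minimum is at Site C with total 1130 blocks.

Site C, total 1130 blocks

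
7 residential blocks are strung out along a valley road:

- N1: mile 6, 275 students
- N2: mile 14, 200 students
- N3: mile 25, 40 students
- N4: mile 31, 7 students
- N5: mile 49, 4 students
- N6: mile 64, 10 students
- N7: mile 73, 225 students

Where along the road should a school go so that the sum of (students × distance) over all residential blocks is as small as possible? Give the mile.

x = 14

For a sum of weighted absolute distances on a line, the optimum is the weighted median (not the mean). Total weight W = 761; half-weight = 380.5.
Sort by position and accumulate weight:
  mile 6 (N1, w=275) → cum 275
  mile 14 (N2, w=200) → cum 475  ≥ 380.5 → median here
  mile 25 (N3, w=40) → cum 515
  mile 31 (N4, w=7) → cum 522
  mile 49 (N5, w=4) → cum 526
  mile 64 (N6, w=10) → cum 536
  mile 73 (N7, w=225) → cum 761
Optimal location: mile 14.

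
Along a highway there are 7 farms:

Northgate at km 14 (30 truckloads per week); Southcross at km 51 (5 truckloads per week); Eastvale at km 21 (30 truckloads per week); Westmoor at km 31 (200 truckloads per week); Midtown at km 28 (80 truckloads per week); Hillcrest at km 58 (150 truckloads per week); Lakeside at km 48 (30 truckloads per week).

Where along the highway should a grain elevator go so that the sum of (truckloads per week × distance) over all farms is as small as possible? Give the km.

For a sum of weighted absolute distances on a line, the optimum is the weighted median (not the mean). Total weight W = 525; half-weight = 262.5.
Sort by position and accumulate weight:
  km 14 (Northgate, w=30) → cum 30
  km 21 (Eastvale, w=30) → cum 60
  km 28 (Midtown, w=80) → cum 140
  km 31 (Westmoor, w=200) → cum 340  ≥ 262.5 → median here
  km 48 (Lakeside, w=30) → cum 370
  km 51 (Southcross, w=5) → cum 375
  km 58 (Hillcrest, w=150) → cum 525
Optimal location: km 31.

x = 31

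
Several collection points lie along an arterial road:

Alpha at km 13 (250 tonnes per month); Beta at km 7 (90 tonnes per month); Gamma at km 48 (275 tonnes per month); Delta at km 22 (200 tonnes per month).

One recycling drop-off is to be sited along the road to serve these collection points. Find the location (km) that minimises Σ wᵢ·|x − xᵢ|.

x = 22

For a sum of weighted absolute distances on a line, the optimum is the weighted median (not the mean). Total weight W = 815; half-weight = 407.5.
Sort by position and accumulate weight:
  km 7 (Beta, w=90) → cum 90
  km 13 (Alpha, w=250) → cum 340
  km 22 (Delta, w=200) → cum 540  ≥ 407.5 → median here
  km 48 (Gamma, w=275) → cum 815
Optimal location: km 22.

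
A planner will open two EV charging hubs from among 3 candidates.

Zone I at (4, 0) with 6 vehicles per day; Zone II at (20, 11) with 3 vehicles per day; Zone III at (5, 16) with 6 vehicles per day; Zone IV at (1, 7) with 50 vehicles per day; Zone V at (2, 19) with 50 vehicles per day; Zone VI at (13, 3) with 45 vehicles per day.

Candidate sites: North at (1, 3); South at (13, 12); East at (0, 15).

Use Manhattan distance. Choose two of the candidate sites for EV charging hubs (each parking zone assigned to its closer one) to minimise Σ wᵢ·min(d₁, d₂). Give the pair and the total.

Evaluate every pair (each demand assigned to the nearer of the two):
  {North, East}: total = 1184
  {South, East}: total = 1329
  {North, South}: total = 1587
Best pair: {North, East} with total 1184.

{North, East}, total 1184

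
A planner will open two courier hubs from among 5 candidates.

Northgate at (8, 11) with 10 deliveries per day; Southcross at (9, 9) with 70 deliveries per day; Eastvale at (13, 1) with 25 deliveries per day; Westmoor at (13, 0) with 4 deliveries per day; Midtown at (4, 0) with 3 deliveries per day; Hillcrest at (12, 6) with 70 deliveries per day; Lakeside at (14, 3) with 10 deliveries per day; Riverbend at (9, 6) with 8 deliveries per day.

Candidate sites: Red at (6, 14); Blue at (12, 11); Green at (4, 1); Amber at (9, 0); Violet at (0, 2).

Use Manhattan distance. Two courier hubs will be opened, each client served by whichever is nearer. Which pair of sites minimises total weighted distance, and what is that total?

{Blue, Amber}, total 1024

Evaluate every pair (each demand assigned to the nearer of the two):
  {Blue, Amber}: total = 1024
  {Blue, Green}: total = 1172
  {Blue, Violet}: total = 1245
  {Red, Blue}: total = 1275
  {Red, Amber}: total = 1524
  {Green, Amber}: total = 1652
  {Amber, Violet}: total = 1664
  {Red, Green}: total = 1988
  {Red, Violet}: total = 2256
  {Green, Violet}: total = 2428
Best pair: {Blue, Amber} with total 1024.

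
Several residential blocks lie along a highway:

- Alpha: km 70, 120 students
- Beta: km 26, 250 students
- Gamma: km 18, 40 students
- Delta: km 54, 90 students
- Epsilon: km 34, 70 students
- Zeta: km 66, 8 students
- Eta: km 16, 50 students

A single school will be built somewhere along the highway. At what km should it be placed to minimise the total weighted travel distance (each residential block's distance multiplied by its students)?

x = 26

For a sum of weighted absolute distances on a line, the optimum is the weighted median (not the mean). Total weight W = 628; half-weight = 314.
Sort by position and accumulate weight:
  km 16 (Eta, w=50) → cum 50
  km 18 (Gamma, w=40) → cum 90
  km 26 (Beta, w=250) → cum 340  ≥ 314 → median here
  km 34 (Epsilon, w=70) → cum 410
  km 54 (Delta, w=90) → cum 500
  km 66 (Zeta, w=8) → cum 508
  km 70 (Alpha, w=120) → cum 628
Optimal location: km 26.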